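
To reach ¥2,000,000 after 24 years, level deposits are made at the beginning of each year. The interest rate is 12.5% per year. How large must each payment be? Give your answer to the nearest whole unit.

¥13,984

Level annuity due; solve FV = PMT × [((1+r)^n − 1)/r] × (1+r) for PMT.
Periodic rate r = 0.125 per year.
With n = 24: PMT = 2,000,000 / ([((1+r)^n − 1)/r] × (1+r)) = ¥13,984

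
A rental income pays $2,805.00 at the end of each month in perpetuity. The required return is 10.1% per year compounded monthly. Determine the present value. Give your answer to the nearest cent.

$333,267.33

Periodic rate r = 0.101/12 per month.
Level perpetuity: PV = PMT / r = 2,805 / (0.101/12) = $333,267.33.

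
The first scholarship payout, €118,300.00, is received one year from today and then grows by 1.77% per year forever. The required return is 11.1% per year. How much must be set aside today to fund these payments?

€1,267,952.84

Periodic rate r = 0.111 per year.
Growing perpetuity (Gordon): PV = PMT₁ / (r − g) = 118,300 / (r − 0.0177) = €1,267,952.84.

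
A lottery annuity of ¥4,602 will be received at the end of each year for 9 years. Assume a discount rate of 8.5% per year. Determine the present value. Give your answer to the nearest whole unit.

¥28,160

This is an ordinary annuity: 9 payments of ¥4,602 at the end of each year.
Periodic rate r = 0.085 per year.
PV = PMT × [(1 − (1+r)^−n)/r] = 4,602 × [1 − (1+r)^−9] / r = ¥28,160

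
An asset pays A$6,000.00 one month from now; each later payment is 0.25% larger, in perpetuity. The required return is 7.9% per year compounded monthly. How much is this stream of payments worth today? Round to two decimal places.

Periodic rate r = 0.079/12 per month.
Growing perpetuity (Gordon): PV = PMT₁ / (r − g) = 6,000 / (r − 0.0025) = A$1,469,387.76.

A$1,469,387.76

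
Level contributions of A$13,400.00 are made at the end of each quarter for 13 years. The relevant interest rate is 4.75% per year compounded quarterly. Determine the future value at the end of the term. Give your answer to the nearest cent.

A$956,397.28

This is an ordinary annuity: 52 deposits of A$13,400.00 at the end of each quarter.
Periodic rate r = 0.0475/4 per quarter; n is counted in quarters.
FV = PMT × [((1+r)^n − 1)/r] = 13,400 × [(1+r)^52 − 1] / r = A$956,397.28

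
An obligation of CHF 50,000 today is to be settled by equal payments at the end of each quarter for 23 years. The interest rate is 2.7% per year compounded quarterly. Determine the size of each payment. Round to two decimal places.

CHF 731.36

Level ordinary annuity; solve PV = PMT × [(1 − (1+r)^−n)/r] for PMT.
Periodic rate r = 0.027/4 per quarter; n is counted in quarters.
With n = 92: PMT = 50,000 / ([(1 − (1+r)^−n)/r]) = CHF 731.36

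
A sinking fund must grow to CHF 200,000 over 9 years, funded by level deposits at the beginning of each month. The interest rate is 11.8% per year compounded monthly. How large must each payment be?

Level annuity due; solve FV = PMT × [((1+r)^n − 1)/r] × (1+r) for PMT.
Periodic rate r = 0.118/12 per month; n is counted in months.
With n = 108: PMT = 200,000 / ([((1+r)^n − 1)/r] × (1+r)) = CHF 1,037.47

CHF 1,037.47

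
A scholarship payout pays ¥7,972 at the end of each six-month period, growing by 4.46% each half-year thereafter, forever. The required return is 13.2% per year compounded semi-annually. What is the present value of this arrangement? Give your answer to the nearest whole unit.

¥372,523

Periodic rate r = 0.132/2 per half-year.
Growing perpetuity (Gordon): PV = PMT₁ / (r − g) = 7,972 / (r − 0.0446) = ¥372,523.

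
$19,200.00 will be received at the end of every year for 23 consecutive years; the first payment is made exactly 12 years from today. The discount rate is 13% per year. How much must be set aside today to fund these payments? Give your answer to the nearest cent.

Ordinary annuity of 23 payments, first payment at period 12.
Periodic rate r = 0.13 per year.
The ordinary-annuity PV formula values the stream one period before the first payment (period 11); discount that back 11 periods:
PV₀ = 19,200 × [1 − (1+r)^−23] / r × (1+r)^−11 = $36,187.29

$36,187.29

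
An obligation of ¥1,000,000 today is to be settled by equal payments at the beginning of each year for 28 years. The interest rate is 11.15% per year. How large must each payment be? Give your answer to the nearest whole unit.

¥105,798

Level annuity due; solve PV = PMT × [(1 − (1+r)^−n)/r] × (1+r) for PMT.
Periodic rate r = 0.1115 per year.
With n = 28: PMT = 1,000,000 / ([(1 − (1+r)^−n)/r] × (1+r)) = ¥105,798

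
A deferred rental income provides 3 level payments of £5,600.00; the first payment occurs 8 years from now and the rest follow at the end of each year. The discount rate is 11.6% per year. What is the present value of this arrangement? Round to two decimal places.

Ordinary annuity of 3 payments, first payment at period 8.
Periodic rate r = 0.116 per year.
The ordinary-annuity PV formula values the stream one period before the first payment (period 7); discount that back 7 periods:
PV₀ = 5,600 × [1 − (1+r)^−3] / r × (1+r)^−7 = £6,281.65

£6,281.65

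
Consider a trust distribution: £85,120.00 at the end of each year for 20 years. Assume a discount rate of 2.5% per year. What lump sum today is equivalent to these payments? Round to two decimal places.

This is an ordinary annuity: 20 payments of £85,120.00 at the end of each year.
Periodic rate r = 0.025 per year.
PV = PMT × [(1 − (1+r)^−n)/r] = 85,120 × [1 − (1+r)^−20] / r = £1,326,949.49

£1,326,949.49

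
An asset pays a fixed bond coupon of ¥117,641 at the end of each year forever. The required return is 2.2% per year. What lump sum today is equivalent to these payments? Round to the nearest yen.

¥5,347,318

Periodic rate r = 0.022 per year.
Level perpetuity: PV = PMT / r = 117,641 / (0.022) = ¥5,347,318.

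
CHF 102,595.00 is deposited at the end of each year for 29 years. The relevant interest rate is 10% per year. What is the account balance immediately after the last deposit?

This is an ordinary annuity: 29 deposits of CHF 102,595.00 at the end of each year.
Periodic rate r = 0.1 per year.
FV = PMT × [((1+r)^n − 1)/r] = 102,595 × [(1+r)^29 − 1] / r = CHF 15,248,790.23

CHF 15,248,790.23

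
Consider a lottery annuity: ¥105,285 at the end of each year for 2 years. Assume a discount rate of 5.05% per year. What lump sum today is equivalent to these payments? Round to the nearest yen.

This is an ordinary annuity: 2 payments of ¥105,285 at the end of each year.
Periodic rate r = 0.0505 per year.
PV = PMT × [(1 − (1+r)^−n)/r] = 105,285 × [1 − (1+r)^−2] / r = ¥195,629

¥195,629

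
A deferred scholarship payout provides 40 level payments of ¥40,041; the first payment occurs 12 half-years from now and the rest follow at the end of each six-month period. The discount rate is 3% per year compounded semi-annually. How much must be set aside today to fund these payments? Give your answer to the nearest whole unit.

¥1,016,903

Ordinary annuity of 40 payments, first payment at period 12.
Periodic rate r = 0.03/2 per half-year; n is counted in half-years.
The ordinary-annuity PV formula values the stream one period before the first payment (period 11); discount that back 11 periods:
PV₀ = 40,041 × [1 − (1+r)^−40] / r × (1+r)^−11 = ¥1,016,903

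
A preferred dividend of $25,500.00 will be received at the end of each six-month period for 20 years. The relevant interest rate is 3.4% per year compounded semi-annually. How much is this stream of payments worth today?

$735,718.86

This is an ordinary annuity: 40 payments of $25,500.00 at the end of each six-month period.
Periodic rate r = 0.034/2 per half-year; n is counted in half-years.
PV = PMT × [(1 − (1+r)^−n)/r] = 25,500 × [1 − (1+r)^−40] / r = $735,718.86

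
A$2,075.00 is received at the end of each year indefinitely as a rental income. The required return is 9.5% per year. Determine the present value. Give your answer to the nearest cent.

A$21,842.11

Periodic rate r = 0.095 per year.
Level perpetuity: PV = PMT / r = 2,075 / (0.095) = A$21,842.11.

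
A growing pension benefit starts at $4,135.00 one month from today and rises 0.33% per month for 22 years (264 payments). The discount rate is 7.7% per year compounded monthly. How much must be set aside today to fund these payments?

Periodic rate r = 0.077/12 per month; n is counted in months.
Growing ordinary annuity: PV = PMT₁ × [1 − ((1+g)/(1+r))^n] / (r − g) = 4,135 × [1 − ((1+0.0033)/(1+r))^264] / (r − 0.0033) = $741,712.13.

$741,712.13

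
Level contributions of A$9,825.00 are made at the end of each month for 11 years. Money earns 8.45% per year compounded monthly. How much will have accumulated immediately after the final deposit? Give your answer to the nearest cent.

A$2,127,786.72

This is an ordinary annuity: 132 deposits of A$9,825.00 at the end of each month.
Periodic rate r = 0.0845/12 per month; n is counted in months.
FV = PMT × [((1+r)^n − 1)/r] = 9,825 × [(1+r)^132 − 1] / r = A$2,127,786.72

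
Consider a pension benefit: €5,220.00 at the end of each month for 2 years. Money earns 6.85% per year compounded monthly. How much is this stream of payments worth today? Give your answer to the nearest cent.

This is an ordinary annuity: 24 payments of €5,220.00 at the end of each month.
Periodic rate r = 0.0685/12 per month; n is counted in months.
PV = PMT × [(1 − (1+r)^−n)/r] = 5,220 × [1 − (1+r)^−24] / r = €116,766.48

€116,766.48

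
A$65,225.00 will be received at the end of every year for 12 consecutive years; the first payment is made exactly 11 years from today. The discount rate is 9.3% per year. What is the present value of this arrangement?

A$189,074.76

Ordinary annuity of 12 payments, first payment at period 11.
Periodic rate r = 0.093 per year.
The ordinary-annuity PV formula values the stream one period before the first payment (period 10); discount that back 10 periods:
PV₀ = 65,225 × [1 − (1+r)^−12] / r × (1+r)^−10 = A$189,074.76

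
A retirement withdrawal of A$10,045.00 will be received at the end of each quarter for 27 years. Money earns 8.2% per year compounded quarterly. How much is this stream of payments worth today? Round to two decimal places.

A$435,249.12

This is an ordinary annuity: 108 payments of A$10,045.00 at the end of each quarter.
Periodic rate r = 0.082/4 per quarter; n is counted in quarters.
PV = PMT × [(1 − (1+r)^−n)/r] = 10,045 × [1 − (1+r)^−108] / r = A$435,249.12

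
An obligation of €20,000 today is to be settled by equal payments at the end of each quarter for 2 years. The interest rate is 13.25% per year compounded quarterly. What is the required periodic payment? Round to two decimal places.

€2,886.81

Level ordinary annuity; solve PV = PMT × [(1 − (1+r)^−n)/r] for PMT.
Periodic rate r = 0.1325/4 per quarter; n is counted in quarters.
With n = 8: PMT = 20,000 / ([(1 − (1+r)^−n)/r]) = €2,886.81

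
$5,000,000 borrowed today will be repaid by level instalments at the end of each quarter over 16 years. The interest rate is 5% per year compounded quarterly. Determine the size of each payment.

$113,960.13

Level ordinary annuity; solve PV = PMT × [(1 − (1+r)^−n)/r] for PMT.
Periodic rate r = 0.05/4 per quarter; n is counted in quarters.
With n = 64: PMT = 5,000,000 / ([(1 − (1+r)^−n)/r]) = $113,960.13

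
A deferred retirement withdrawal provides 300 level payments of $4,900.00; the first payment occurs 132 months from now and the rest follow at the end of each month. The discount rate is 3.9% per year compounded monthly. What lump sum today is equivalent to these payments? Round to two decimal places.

Ordinary annuity of 300 payments, first payment at period 132.
Periodic rate r = 0.039/12 per month; n is counted in months.
The ordinary-annuity PV formula values the stream one period before the first payment (period 131); discount that back 131 periods:
PV₀ = 4,900 × [1 − (1+r)^−300] / r × (1+r)^−131 = $613,266.50

$613,266.50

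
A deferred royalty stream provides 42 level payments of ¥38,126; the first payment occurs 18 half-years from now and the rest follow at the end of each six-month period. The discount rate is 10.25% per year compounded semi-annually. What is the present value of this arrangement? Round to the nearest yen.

¥279,089

Ordinary annuity of 42 payments, first payment at period 18.
Periodic rate r = 0.1025/2 per half-year; n is counted in half-years.
The ordinary-annuity PV formula values the stream one period before the first payment (period 17); discount that back 17 periods:
PV₀ = 38,126 × [1 − (1+r)^−42] / r × (1+r)^−17 = ¥279,089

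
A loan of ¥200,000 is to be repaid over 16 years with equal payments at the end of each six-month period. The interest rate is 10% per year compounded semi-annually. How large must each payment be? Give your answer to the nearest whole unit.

Level ordinary annuity; solve PV = PMT × [(1 − (1+r)^−n)/r] for PMT.
Periodic rate r = 0.1/2 per half-year; n is counted in half-years.
With n = 32: PMT = 200,000 / ([(1 − (1+r)^−n)/r]) = ¥12,656

¥12,656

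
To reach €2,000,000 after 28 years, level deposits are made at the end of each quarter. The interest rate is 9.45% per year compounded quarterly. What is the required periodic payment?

Level ordinary annuity; solve FV = PMT × [((1+r)^n − 1)/r] for PMT.
Periodic rate r = 0.0945/4 per quarter; n is counted in quarters.
With n = 112: PMT = 2,000,000 / ([((1+r)^n − 1)/r]) = €3,729.18

€3,729.18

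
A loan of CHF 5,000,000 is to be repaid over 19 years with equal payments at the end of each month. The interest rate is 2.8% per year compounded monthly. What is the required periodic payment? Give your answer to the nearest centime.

Level ordinary annuity; solve PV = PMT × [(1 − (1+r)^−n)/r] for PMT.
Periodic rate r = 0.028/12 per month; n is counted in months.
With n = 228: PMT = 5,000,000 / ([(1 − (1+r)^−n)/r]) = CHF 28,302.94

CHF 28,302.94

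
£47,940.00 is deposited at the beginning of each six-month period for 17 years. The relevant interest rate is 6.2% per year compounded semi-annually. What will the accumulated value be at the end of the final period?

This is an annuity due: 34 deposits of £47,940.00 at the beginning of each six-month period.
Periodic rate r = 0.062/2 per half-year; n is counted in half-years.
FV = PMT × [((1+r)^n − 1)/r] × (1+r) = 47,940 × [(1+r)^34 − 1] / r × (1+r) = £2,907,443.88

£2,907,443.88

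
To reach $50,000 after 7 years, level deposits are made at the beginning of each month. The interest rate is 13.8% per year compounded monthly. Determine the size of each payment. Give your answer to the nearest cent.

Level annuity due; solve FV = PMT × [((1+r)^n − 1)/r] × (1+r) for PMT.
Periodic rate r = 0.138/12 per month; n is counted in months.
With n = 84: PMT = 50,000 / ([((1+r)^n − 1)/r] × (1+r)) = $352.43

$352.43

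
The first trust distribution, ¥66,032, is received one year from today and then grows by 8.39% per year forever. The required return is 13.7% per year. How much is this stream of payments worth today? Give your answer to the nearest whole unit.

¥1,243,540

Periodic rate r = 0.137 per year.
Growing perpetuity (Gordon): PV = PMT₁ / (r − g) = 66,032 / (r − 0.0839) = ¥1,243,540.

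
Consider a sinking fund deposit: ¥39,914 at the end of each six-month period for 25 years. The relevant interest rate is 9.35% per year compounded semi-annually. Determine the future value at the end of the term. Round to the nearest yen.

This is an ordinary annuity: 50 deposits of ¥39,914 at the end of each six-month period.
Periodic rate r = 0.0935/2 per half-year; n is counted in half-years.
FV = PMT × [((1+r)^n − 1)/r] = 39,914 × [(1+r)^50 − 1] / r = ¥7,531,013

¥7,531,013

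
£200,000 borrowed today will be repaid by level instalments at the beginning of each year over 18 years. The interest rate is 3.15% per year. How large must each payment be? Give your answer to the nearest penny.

£14,277.05

Level annuity due; solve PV = PMT × [(1 − (1+r)^−n)/r] × (1+r) for PMT.
Periodic rate r = 0.0315 per year.
With n = 18: PMT = 200,000 / ([(1 − (1+r)^−n)/r] × (1+r)) = £14,277.05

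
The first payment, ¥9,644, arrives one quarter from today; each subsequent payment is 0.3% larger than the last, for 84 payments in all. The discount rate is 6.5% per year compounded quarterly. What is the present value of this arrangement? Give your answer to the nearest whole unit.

Periodic rate r = 0.065/4 per quarter; n is counted in quarters.
Growing ordinary annuity: PV = PMT₁ × [1 − ((1+g)/(1+r))^n] / (r − g) = 9,644 × [1 − ((1+0.003)/(1+r))^84] / (r − 0.003) = ¥486,151.

¥486,151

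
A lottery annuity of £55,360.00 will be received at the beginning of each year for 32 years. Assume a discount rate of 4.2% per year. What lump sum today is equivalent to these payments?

£1,005,286.00

This is an annuity due: 32 payments of £55,360.00 at the beginning of each year.
Periodic rate r = 0.042 per year.
PV = PMT × [(1 − (1+r)^−n)/r] × (1+r) = 55,360 × [1 − (1+r)^−32] / r × (1+r) = £1,005,286.00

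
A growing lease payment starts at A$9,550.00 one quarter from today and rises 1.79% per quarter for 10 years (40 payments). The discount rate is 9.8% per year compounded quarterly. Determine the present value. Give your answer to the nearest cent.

A$329,629.30

Periodic rate r = 0.098/4 per quarter; n is counted in quarters.
Growing ordinary annuity: PV = PMT₁ × [1 − ((1+g)/(1+r))^n] / (r − g) = 9,550 × [1 − ((1+0.0179)/(1+r))^40] / (r − 0.0179) = A$329,629.30.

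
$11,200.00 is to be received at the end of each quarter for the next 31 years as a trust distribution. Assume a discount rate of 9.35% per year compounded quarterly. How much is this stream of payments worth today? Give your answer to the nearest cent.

$451,845.13

This is an ordinary annuity: 124 payments of $11,200.00 at the end of each quarter.
Periodic rate r = 0.0935/4 per quarter; n is counted in quarters.
PV = PMT × [(1 − (1+r)^−n)/r] = 11,200 × [1 − (1+r)^−124] / r = $451,845.13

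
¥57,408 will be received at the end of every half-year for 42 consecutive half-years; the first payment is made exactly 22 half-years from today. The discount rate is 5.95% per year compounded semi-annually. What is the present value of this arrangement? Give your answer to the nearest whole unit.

Ordinary annuity of 42 payments, first payment at period 22.
Periodic rate r = 0.0595/2 per half-year; n is counted in half-years.
The ordinary-annuity PV formula values the stream one period before the first payment (period 21); discount that back 21 periods:
PV₀ = 57,408 × [1 − (1+r)^−42] / r × (1+r)^−21 = ¥738,244

¥738,244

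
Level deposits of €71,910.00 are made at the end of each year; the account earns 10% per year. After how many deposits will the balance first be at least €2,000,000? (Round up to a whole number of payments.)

14 payments

Periodic rate r = 0.1 per year.
Ordinary annuity FV: 2,000,000 = 71,910 × [((1+r)^n − 1)/r].
(1+r)^n = 1 + 2,000,000 × r / 71,910, so n = ln(1 + 2,000,000·r/71,910) / ln(1+r) = 13.96.
Round up to a whole number of payments: n = 14.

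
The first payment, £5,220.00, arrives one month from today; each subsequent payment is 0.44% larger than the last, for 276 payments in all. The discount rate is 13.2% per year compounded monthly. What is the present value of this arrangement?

£661,173.86

Periodic rate r = 0.132/12 per month; n is counted in months.
Growing ordinary annuity: PV = PMT₁ × [1 − ((1+g)/(1+r))^n] / (r − g) = 5,220 × [1 − ((1+0.0044)/(1+r))^276] / (r − 0.0044) = £661,173.86.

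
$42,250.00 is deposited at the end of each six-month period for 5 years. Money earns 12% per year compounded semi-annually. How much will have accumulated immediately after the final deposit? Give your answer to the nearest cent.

This is an ordinary annuity: 10 deposits of $42,250.00 at the end of each six-month period.
Periodic rate r = 0.12/2 per half-year; n is counted in half-years.
FV = PMT × [((1+r)^n − 1)/r] = 42,250 × [(1+r)^10 − 1] / r = $556,888.59

$556,888.59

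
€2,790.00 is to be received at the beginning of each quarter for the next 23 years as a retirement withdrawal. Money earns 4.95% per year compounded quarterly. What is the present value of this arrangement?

This is an annuity due: 92 payments of €2,790.00 at the beginning of each quarter.
Periodic rate r = 0.0495/4 per quarter; n is counted in quarters.
PV = PMT × [(1 − (1+r)^−n)/r] × (1+r) = 2,790 × [1 − (1+r)^−92] / r × (1+r) = €154,625.45

€154,625.45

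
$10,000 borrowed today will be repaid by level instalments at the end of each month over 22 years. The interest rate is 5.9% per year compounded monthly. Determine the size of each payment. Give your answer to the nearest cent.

$67.72

Level ordinary annuity; solve PV = PMT × [(1 − (1+r)^−n)/r] for PMT.
Periodic rate r = 0.059/12 per month; n is counted in months.
With n = 264: PMT = 10,000 / ([(1 − (1+r)^−n)/r]) = $67.72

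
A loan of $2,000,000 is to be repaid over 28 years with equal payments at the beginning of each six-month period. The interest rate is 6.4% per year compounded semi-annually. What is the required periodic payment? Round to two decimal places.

$74,841.08

Level annuity due; solve PV = PMT × [(1 − (1+r)^−n)/r] × (1+r) for PMT.
Periodic rate r = 0.064/2 per half-year; n is counted in half-years.
With n = 56: PMT = 2,000,000 / ([(1 − (1+r)^−n)/r] × (1+r)) = $74,841.08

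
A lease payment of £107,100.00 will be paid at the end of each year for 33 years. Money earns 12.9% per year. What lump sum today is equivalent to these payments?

This is an ordinary annuity: 33 payments of £107,100.00 at the end of each year.
Periodic rate r = 0.129 per year.
PV = PMT × [(1 − (1+r)^−n)/r] = 107,100 × [1 − (1+r)^−33] / r = £815,086.50

£815,086.50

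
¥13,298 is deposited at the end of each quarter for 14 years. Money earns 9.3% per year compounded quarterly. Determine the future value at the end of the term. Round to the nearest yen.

¥1,499,813

This is an ordinary annuity: 56 deposits of ¥13,298 at the end of each quarter.
Periodic rate r = 0.093/4 per quarter; n is counted in quarters.
FV = PMT × [((1+r)^n − 1)/r] = 13,298 × [(1+r)^56 − 1] / r = ¥1,499,813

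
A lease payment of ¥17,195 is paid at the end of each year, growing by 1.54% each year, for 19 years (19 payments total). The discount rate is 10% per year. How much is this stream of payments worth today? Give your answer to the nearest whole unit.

¥158,821

Periodic rate r = 0.1 per year.
Growing ordinary annuity: PV = PMT₁ × [1 − ((1+g)/(1+r))^n] / (r − g) = 17,195 × [1 − ((1+0.0154)/(1+r))^19] / (r − 0.0154) = ¥158,821.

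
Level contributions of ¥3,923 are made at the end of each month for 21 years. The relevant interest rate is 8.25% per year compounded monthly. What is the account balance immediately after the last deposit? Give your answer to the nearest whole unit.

¥2,637,026

This is an ordinary annuity: 252 deposits of ¥3,923 at the end of each month.
Periodic rate r = 0.0825/12 per month; n is counted in months.
FV = PMT × [((1+r)^n − 1)/r] = 3,923 × [(1+r)^252 − 1] / r = ¥2,637,026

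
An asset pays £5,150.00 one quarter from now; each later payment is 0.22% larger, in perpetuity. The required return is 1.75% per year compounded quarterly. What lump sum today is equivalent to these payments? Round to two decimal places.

Periodic rate r = 0.0175/4 per quarter.
Growing perpetuity (Gordon): PV = PMT₁ / (r − g) = 5,150 / (r − 0.0022) = £2,367,816.09.

£2,367,816.09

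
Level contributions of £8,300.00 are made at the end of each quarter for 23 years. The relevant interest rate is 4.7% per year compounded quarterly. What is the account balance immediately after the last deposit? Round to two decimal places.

£1,362,690.09

This is an ordinary annuity: 92 deposits of £8,300.00 at the end of each quarter.
Periodic rate r = 0.047/4 per quarter; n is counted in quarters.
FV = PMT × [((1+r)^n − 1)/r] = 8,300 × [(1+r)^92 − 1] / r = £1,362,690.09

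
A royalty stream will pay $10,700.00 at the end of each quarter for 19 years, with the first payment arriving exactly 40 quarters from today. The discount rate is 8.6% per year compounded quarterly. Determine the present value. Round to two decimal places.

Ordinary annuity of 76 payments, first payment at period 40.
Periodic rate r = 0.086/4 per quarter; n is counted in quarters.
The ordinary-annuity PV formula values the stream one period before the first payment (period 39); discount that back 39 periods:
PV₀ = 10,700 × [1 − (1+r)^−76] / r × (1+r)^−39 = $173,989.02

$173,989.02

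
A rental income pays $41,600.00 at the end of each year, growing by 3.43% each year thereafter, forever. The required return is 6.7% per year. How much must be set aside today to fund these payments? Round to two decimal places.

Periodic rate r = 0.067 per year.
Growing perpetuity (Gordon): PV = PMT₁ / (r − g) = 41,600 / (r − 0.0343) = $1,272,171.25.

$1,272,171.25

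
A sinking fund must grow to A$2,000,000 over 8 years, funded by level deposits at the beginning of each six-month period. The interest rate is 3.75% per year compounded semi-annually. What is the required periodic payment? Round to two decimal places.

Level annuity due; solve FV = PMT × [((1+r)^n − 1)/r] × (1+r) for PMT.
Periodic rate r = 0.0375/2 per half-year; n is counted in half-years.
With n = 16: PMT = 2,000,000 / ([((1+r)^n − 1)/r] × (1+r)) = A$106,351.61

A$106,351.61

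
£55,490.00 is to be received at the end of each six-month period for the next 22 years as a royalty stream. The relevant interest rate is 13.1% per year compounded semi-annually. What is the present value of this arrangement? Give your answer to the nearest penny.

£795,221.28

This is an ordinary annuity: 44 payments of £55,490.00 at the end of each six-month period.
Periodic rate r = 0.131/2 per half-year; n is counted in half-years.
PV = PMT × [(1 − (1+r)^−n)/r] = 55,490 × [1 − (1+r)^−44] / r = £795,221.28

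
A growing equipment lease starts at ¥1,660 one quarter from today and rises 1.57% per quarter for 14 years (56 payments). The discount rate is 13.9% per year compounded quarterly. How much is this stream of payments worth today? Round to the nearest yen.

Periodic rate r = 0.139/4 per quarter; n is counted in quarters.
Growing ordinary annuity: PV = PMT₁ × [1 − ((1+g)/(1+r))^n] / (r − g) = 1,660 × [1 − ((1+0.0157)/(1+r))^56] / (r − 0.0157) = ¥56,357.

¥56,357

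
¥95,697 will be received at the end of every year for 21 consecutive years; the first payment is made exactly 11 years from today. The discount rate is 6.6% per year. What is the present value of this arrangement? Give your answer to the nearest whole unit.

¥565,282

Ordinary annuity of 21 payments, first payment at period 11.
Periodic rate r = 0.066 per year.
The ordinary-annuity PV formula values the stream one period before the first payment (period 10); discount that back 10 periods:
PV₀ = 95,697 × [1 − (1+r)^−21] / r × (1+r)^−10 = ¥565,282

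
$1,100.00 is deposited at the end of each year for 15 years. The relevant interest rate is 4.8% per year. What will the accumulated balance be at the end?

$23,382.23

This is an ordinary annuity: 15 deposits of $1,100.00 at the end of each year.
Periodic rate r = 0.048 per year.
FV = PMT × [((1+r)^n − 1)/r] = 1,100 × [(1+r)^15 − 1] / r = $23,382.23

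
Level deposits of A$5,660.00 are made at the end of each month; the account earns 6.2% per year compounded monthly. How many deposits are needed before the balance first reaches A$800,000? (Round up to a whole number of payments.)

Periodic rate r = 0.062/12 per month; n is counted in months.
Ordinary annuity FV: 800,000 = 5,660 × [((1+r)^n − 1)/r].
(1+r)^n = 1 + 800,000 × r / 5,660, so n = ln(1 + 800,000·r/5,660) / ln(1+r) = 106.39.
Round up to a whole number of payments: n = 107.

107 payments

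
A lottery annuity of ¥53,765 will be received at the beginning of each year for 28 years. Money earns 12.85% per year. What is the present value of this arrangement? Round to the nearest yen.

¥456,172

This is an annuity due: 28 payments of ¥53,765 at the beginning of each year.
Periodic rate r = 0.1285 per year.
PV = PMT × [(1 − (1+r)^−n)/r] × (1+r) = 53,765 × [1 − (1+r)^−28] / r × (1+r) = ¥456,172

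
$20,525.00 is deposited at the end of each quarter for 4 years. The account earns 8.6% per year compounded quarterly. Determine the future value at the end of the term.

This is an ordinary annuity: 16 deposits of $20,525.00 at the end of each quarter.
Periodic rate r = 0.086/4 per quarter; n is counted in quarters.
FV = PMT × [((1+r)^n − 1)/r] = 20,525 × [(1+r)^16 − 1] / r = $387,058.79

$387,058.79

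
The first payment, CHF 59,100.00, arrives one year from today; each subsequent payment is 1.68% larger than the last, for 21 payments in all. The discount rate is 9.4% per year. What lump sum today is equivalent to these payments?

CHF 600,897.46

Periodic rate r = 0.094 per year.
Growing ordinary annuity: PV = PMT₁ × [1 − ((1+g)/(1+r))^n] / (r − g) = 59,100 × [1 − ((1+0.0168)/(1+r))^21] / (r − 0.0168) = CHF 600,897.46.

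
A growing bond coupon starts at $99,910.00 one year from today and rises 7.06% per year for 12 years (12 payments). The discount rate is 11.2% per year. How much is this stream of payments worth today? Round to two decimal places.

$882,627.47

Periodic rate r = 0.112 per year.
Growing ordinary annuity: PV = PMT₁ × [1 − ((1+g)/(1+r))^n] / (r − g) = 99,910 × [1 − ((1+0.0706)/(1+r))^12] / (r − 0.0706) = $882,627.47.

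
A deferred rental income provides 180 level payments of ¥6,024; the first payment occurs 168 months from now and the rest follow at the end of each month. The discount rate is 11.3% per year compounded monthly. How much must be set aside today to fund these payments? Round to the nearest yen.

Ordinary annuity of 180 payments, first payment at period 168.
Periodic rate r = 0.113/12 per month; n is counted in months.
The ordinary-annuity PV formula values the stream one period before the first payment (period 167); discount that back 167 periods:
PV₀ = 6,024 × [1 − (1+r)^−180] / r × (1+r)^−167 = ¥108,979

¥108,979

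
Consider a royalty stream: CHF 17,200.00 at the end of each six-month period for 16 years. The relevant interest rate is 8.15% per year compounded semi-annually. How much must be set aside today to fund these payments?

CHF 304,510.78

This is an ordinary annuity: 32 payments of CHF 17,200.00 at the end of each six-month period.
Periodic rate r = 0.0815/2 per half-year; n is counted in half-years.
PV = PMT × [(1 − (1+r)^−n)/r] = 17,200 × [1 − (1+r)^−32] / r = CHF 304,510.78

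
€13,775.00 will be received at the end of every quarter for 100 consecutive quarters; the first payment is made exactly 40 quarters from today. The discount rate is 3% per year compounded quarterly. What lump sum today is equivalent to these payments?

€722,294.91

Ordinary annuity of 100 payments, first payment at period 40.
Periodic rate r = 0.03/4 per quarter; n is counted in quarters.
The ordinary-annuity PV formula values the stream one period before the first payment (period 39); discount that back 39 periods:
PV₀ = 13,775 × [1 − (1+r)^−100] / r × (1+r)^−39 = €722,294.91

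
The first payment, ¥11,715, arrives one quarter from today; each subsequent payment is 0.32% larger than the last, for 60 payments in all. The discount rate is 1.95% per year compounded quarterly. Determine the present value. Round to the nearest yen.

Periodic rate r = 0.0195/4 per quarter; n is counted in quarters.
Growing ordinary annuity: PV = PMT₁ × [1 − ((1+g)/(1+r))^n] / (r − g) = 11,715 × [1 − ((1+0.0032)/(1+r))^60] / (r − 0.0032) = ¥666,177.

¥666,177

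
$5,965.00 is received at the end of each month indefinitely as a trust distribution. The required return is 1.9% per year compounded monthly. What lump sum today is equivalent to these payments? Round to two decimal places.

$3,767,368.42

Periodic rate r = 0.019/12 per month.
Level perpetuity: PV = PMT / r = 5,965 / (0.019/12) = $3,767,368.42.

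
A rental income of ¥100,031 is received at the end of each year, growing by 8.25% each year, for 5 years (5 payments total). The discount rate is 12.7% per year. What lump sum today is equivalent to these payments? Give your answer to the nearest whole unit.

¥410,103

Periodic rate r = 0.127 per year.
Growing ordinary annuity: PV = PMT₁ × [1 − ((1+g)/(1+r))^n] / (r − g) = 100,031 × [1 − ((1+0.0825)/(1+r))^5] / (r − 0.0825) = ¥410,103.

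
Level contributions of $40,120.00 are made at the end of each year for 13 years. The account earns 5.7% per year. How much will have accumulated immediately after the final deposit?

This is an ordinary annuity: 13 deposits of $40,120.00 at the end of each year.
Periodic rate r = 0.057 per year.
FV = PMT × [((1+r)^n − 1)/r] = 40,120 × [(1+r)^13 − 1] / r = $743,114.94

$743,114.94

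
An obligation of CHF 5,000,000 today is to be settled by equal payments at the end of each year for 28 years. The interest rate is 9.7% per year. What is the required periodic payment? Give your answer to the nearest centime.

Level ordinary annuity; solve PV = PMT × [(1 − (1+r)^−n)/r] for PMT.
Periodic rate r = 0.097 per year.
With n = 28: PMT = 5,000,000 / ([(1 − (1+r)^−n)/r]) = CHF 524,241.52

CHF 524,241.52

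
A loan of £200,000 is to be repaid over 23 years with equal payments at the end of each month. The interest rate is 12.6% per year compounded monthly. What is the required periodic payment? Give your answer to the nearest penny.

£2,224.51

Level ordinary annuity; solve PV = PMT × [(1 − (1+r)^−n)/r] for PMT.
Periodic rate r = 0.126/12 per month; n is counted in months.
With n = 276: PMT = 200,000 / ([(1 − (1+r)^−n)/r]) = £2,224.51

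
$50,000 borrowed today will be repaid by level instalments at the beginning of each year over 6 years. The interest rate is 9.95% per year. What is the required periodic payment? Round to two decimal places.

Level annuity due; solve PV = PMT × [(1 − (1+r)^−n)/r] × (1+r) for PMT.
Periodic rate r = 0.0995 per year.
With n = 6: PMT = 50,000 / ([(1 − (1+r)^−n)/r] × (1+r)) = $10,426.15

$10,426.15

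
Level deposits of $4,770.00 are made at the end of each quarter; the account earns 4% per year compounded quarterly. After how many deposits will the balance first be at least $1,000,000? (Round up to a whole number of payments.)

114 payments

Periodic rate r = 0.04/4 per quarter; n is counted in quarters.
Ordinary annuity FV: 1,000,000 = 4,770 × [((1+r)^n − 1)/r].
(1+r)^n = 1 + 1,000,000 × r / 4,770, so n = ln(1 + 1,000,000·r/4,770) / ln(1+r) = 113.59.
Round up to a whole number of payments: n = 114.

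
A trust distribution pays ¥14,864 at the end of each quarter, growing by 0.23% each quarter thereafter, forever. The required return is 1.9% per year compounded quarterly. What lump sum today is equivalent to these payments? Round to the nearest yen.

¥6,066,939

Periodic rate r = 0.019/4 per quarter.
Growing perpetuity (Gordon): PV = PMT₁ / (r − g) = 14,864 / (r − 0.0023) = ¥6,066,939.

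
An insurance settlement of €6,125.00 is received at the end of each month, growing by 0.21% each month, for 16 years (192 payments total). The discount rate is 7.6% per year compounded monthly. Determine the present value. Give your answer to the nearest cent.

€802,813.48

Periodic rate r = 0.076/12 per month; n is counted in months.
Growing ordinary annuity: PV = PMT₁ × [1 − ((1+g)/(1+r))^n] / (r − g) = 6,125 × [1 − ((1+0.0021)/(1+r))^192] / (r − 0.0021) = €802,813.48.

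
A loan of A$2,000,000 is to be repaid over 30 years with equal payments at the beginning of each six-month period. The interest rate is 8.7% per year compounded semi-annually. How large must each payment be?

Level annuity due; solve PV = PMT × [(1 − (1+r)^−n)/r] × (1+r) for PMT.
Periodic rate r = 0.087/2 per half-year; n is counted in half-years.
With n = 60: PMT = 2,000,000 / ([(1 − (1+r)^−n)/r] × (1+r)) = A$90,397.68

A$90,397.68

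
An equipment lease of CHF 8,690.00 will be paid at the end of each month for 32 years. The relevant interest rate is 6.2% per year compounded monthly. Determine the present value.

This is an ordinary annuity: 384 payments of CHF 8,690.00 at the end of each month.
Periodic rate r = 0.062/12 per month; n is counted in months.
PV = PMT × [(1 − (1+r)^−n)/r] = 8,690 × [1 − (1+r)^−384] / r = CHF 1,449,454.55

CHF 1,449,454.55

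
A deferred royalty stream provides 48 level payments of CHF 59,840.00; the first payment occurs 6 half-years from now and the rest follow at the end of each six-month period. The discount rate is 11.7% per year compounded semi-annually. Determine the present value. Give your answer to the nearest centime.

Ordinary annuity of 48 payments, first payment at period 6.
Periodic rate r = 0.117/2 per half-year; n is counted in half-years.
The ordinary-annuity PV formula values the stream one period before the first payment (period 5); discount that back 5 periods:
PV₀ = 59,840 × [1 − (1+r)^−48] / r × (1+r)^−5 = CHF 719,546.49

CHF 719,546.49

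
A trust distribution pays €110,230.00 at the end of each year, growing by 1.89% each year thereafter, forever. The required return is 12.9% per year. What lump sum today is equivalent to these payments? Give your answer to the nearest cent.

Periodic rate r = 0.129 per year.
Growing perpetuity (Gordon): PV = PMT₁ / (r − g) = 110,230 / (r − 0.0189) = €1,001,180.74.

€1,001,180.74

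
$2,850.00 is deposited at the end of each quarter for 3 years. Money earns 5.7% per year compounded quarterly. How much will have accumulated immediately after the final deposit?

This is an ordinary annuity: 12 deposits of $2,850.00 at the end of each quarter.
Periodic rate r = 0.057/4 per quarter; n is counted in quarters.
FV = PMT × [((1+r)^n − 1)/r] = 2,850 × [(1+r)^12 − 1] / r = $37,011.92

$37,011.92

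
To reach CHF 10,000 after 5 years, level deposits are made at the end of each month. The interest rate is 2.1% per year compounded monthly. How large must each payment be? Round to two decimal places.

Level ordinary annuity; solve FV = PMT × [((1+r)^n − 1)/r] for PMT.
Periodic rate r = 0.021/12 per month; n is counted in months.
With n = 60: PMT = 10,000 / ([((1+r)^n − 1)/r]) = CHF 158.22

CHF 158.22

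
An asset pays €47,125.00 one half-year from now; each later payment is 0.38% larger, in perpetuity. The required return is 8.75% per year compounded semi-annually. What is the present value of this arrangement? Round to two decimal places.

Periodic rate r = 0.0875/2 per half-year.
Growing perpetuity (Gordon): PV = PMT₁ / (r − g) = 47,125 / (r − 0.0038) = €1,179,599.50.

€1,179,599.50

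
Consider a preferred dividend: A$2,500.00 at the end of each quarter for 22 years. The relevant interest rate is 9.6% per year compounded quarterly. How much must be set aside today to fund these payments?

This is an ordinary annuity: 88 payments of A$2,500.00 at the end of each quarter.
Periodic rate r = 0.096/4 per quarter; n is counted in quarters.
PV = PMT × [(1 − (1+r)^−n)/r] = 2,500 × [1 − (1+r)^−88] / r = A$91,244.58

A$91,244.58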